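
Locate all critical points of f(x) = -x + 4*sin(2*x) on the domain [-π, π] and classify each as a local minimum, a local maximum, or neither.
f'(x) = 8*cos(2*x) - 1

Solve f'(x) = 0 on [-π, π]:
  f'(x) = 0 ⇔ cos(2*x) = 1/8, i.e. 2*x = ±arccos(1/8) + 2nπ; keep the solutions lying in [-π, π].
  ⇒ x = -pi + acos(1/8)/2 ≈ -2.4189, -acos(1/8)/2 ≈ -0.7227, acos(1/8)/2 ≈ 0.7227, pi - acos(1/8)/2 ≈ 2.4189

f''(x) = -16*sin(2*x)
Second-derivative test at each critical point:
  f''(-2.4189) = -15.8745 < 0 → local maximum
  f''(-0.7227) = 15.8745 > 0 → local minimum
  f''(0.7227) = -15.8745 < 0 → local maximum
  f''(2.4189) = 15.8745 > 0 → local minimum

Critical points: x = -pi + acos(1/8)/2 ≈ -2.4189 (local maximum); x = -acos(1/8)/2 ≈ -0.7227 (local minimum); x = acos(1/8)/2 ≈ 0.7227 (local maximum); x = pi - acos(1/8)/2 ≈ 2.4189 (local minimum)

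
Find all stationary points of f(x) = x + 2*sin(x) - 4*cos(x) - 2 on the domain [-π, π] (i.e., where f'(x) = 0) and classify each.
f'(x) = 4*sin(x) + 2*cos(x) + 1

Solve f'(x) = 0 on [-π, π]:
  f'(x) = 0 ⇔ 4*sin(x) + 2*cos(x) = -1. Write the left side as R·cos(x + φ) with R = √(2² + (-4)²) = 2*sqrt(5), cos φ = sqrt(5)/5, sin φ = -2*sqrt(5)/5; then cos(x + φ) = -sqrt(5)/10. Solve for x and keep the solutions lying in [-π, π].
  ⇒ x = atan((-sqrt(19) - 2)/(-1 + 2*sqrt(19))) ≈ -0.6892, atan((-2 + sqrt(19))/(-2*sqrt(19) - 1)) + pi ≈ 2.9035

f''(x) = -2*sin(x) + 4*cos(x)
Second-derivative test at each critical point:
  f''(-0.6892) = 4.3589 > 0 → local minimum
  f''(2.9035) = -4.3589 < 0 → local maximum

Critical points: x = atan((-sqrt(19) - 2)/(-1 + 2*sqrt(19))) ≈ -0.6892 (local minimum); x = atan((-2 + sqrt(19))/(-2*sqrt(19) - 1)) + pi ≈ 2.9035 (local maximum)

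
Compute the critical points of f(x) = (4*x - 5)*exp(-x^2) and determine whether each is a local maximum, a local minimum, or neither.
f'(x) = 2*(-x*(4*x - 5) + 2)*exp(-x^2)

Solve f'(x) = 0:
  f'(x) = (-8*x^2 + 10*x + 4)·exp(-x^2) and exp(-x^2) > 0 for every x, so f'(x) = 0 ⇔ -8*x^2 + 10*x + 4 = 0.
  Factor: -8*x^2 + 10*x + 4 = -2*(4*x^2 - 5*x - 2); 4*x^2 - 5*x - 2 = 0 has no rational roots; quadratic formula: x = (5 ± √57)/8.
  ⇒ x = 5/8 - sqrt(57)/8 ≈ -0.3187, 5/8 + sqrt(57)/8 ≈ 1.5687

f''(x) = 2*(2*x^2*(4*x - 5) - 12*x + 5)*exp(-x^2)
Second-derivative test at each critical point:
  f''(-0.3187) = 13.6411 > 0 → local minimum
  f''(1.5687) = -1.2889 < 0 → local maximum

Critical points: x = 5/8 - sqrt(57)/8 ≈ -0.3187 (local minimum); x = 5/8 + sqrt(57)/8 ≈ 1.5687 (local maximum)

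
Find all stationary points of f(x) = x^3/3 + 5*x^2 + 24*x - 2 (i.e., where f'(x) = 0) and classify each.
f'(x) = x^2 + 10*x + 24

Solve f'(x) = 0:
  Factor: x^2 + 10*x + 24 = (x + 4)*(x + 6) = 0.
  ⇒ x = -6, -4

f''(x) = 2*x + 10
Second-derivative test at each critical point:
  f''(-6) = -2 < 0 → local maximum
  f''(-4) = 2 > 0 → local minimum

Critical points: x = -6 (local maximum); x = -4 (local minimum)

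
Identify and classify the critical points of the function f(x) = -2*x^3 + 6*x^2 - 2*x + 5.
f'(x) = -6*x^2 + 12*x - 2

Solve f'(x) = 0:
  Factor: -6*x^2 + 12*x - 2 = -2*(3*x^2 - 6*x + 1); 3*x^2 - 6*x + 1 = 0 has no rational roots; quadratic formula: x = (6 ± √24)/6.
  ⇒ x = 1 - sqrt(6)/3 ≈ 0.1835, sqrt(6)/3 + 1 ≈ 1.8165

f''(x) = 12 - 12*x
Second-derivative test at each critical point:
  f''(0.1835) = 9.7980 > 0 → local minimum
  f''(1.8165) = -9.7980 < 0 → local maximum

Critical points: x = 1 - sqrt(6)/3 ≈ 0.1835 (local minimum); x = sqrt(6)/3 + 1 ≈ 1.8165 (local maximum)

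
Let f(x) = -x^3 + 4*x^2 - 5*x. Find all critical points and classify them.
f'(x) = -3*x^2 + 8*x - 5

Solve f'(x) = 0:
  Factor: -3*x^2 + 8*x - 5 = -(x - 1)*(3*x - 5) = 0.
  ⇒ x = 1, 5/3

f''(x) = 8 - 6*x
Second-derivative test at each critical point:
  f''(1) = 2 > 0 → local minimum
  f''(5/3) = -2 < 0 → local maximum

Critical points: x = 1 (local minimum); x = 5/3 (local maximum)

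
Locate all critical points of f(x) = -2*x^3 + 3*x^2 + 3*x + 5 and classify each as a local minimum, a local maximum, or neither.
f'(x) = -6*x^2 + 6*x + 3

Solve f'(x) = 0:
  Factor: -6*x^2 + 6*x + 3 = -3*(2*x^2 - 2*x - 1); 2*x^2 - 2*x - 1 = 0 has no rational roots; quadratic formula: x = (2 ± √12)/4.
  ⇒ x = 1/2 - sqrt(3)/2 ≈ -0.3660, 1/2 + sqrt(3)/2 ≈ 1.3660

f''(x) = 6 - 12*x
Second-derivative test at each critical point:
  f''(-0.3660) = 10.3923 > 0 → local minimum
  f''(1.3660) = -10.3923 < 0 → local maximum

Critical points: x = 1/2 - sqrt(3)/2 ≈ -0.3660 (local minimum); x = 1/2 + sqrt(3)/2 ≈ 1.3660 (local maximum)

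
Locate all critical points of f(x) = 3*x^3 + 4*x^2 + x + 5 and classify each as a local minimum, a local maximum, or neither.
f'(x) = 9*x^2 + 8*x + 1

Solve f'(x) = 0:
  9*x^2 + 8*x + 1 = 0 has no rational roots; quadratic formula: x = (-8 ± √28)/18.
  ⇒ x = -4/9 - sqrt(7)/9 ≈ -0.7384, -4/9 + sqrt(7)/9 ≈ -0.1505

f''(x) = 18*x + 8
Second-derivative test at each critical point:
  f''(-0.7384) = -5.2915 < 0 → local maximum
  f''(-0.1505) = 5.2915 > 0 → local minimum

Critical points: x = -4/9 - sqrt(7)/9 ≈ -0.7384 (local maximum); x = -4/9 + sqrt(7)/9 ≈ -0.1505 (local minimum)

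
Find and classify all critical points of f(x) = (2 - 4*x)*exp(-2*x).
f'(x) = 8*(x - 1)*exp(-2*x)

Solve f'(x) = 0:
  f'(x) = (8*x - 8)·exp(-2*x) and exp(-2*x) > 0 for every x, so f'(x) = 0 ⇔ 8*x - 8 = 0.
  Factor: 8*x - 8 = 8*(x - 1) = 0.
  ⇒ x = 1

f''(x) = 8*(3 - 2*x)*exp(-2*x)
Second-derivative test at each critical point:
  f''(1) = 1.0827 > 0 → local minimum

Critical points: x = 1 (local minimum)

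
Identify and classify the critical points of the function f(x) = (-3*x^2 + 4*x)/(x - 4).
f'(x) = (-3*x^2 + 24*x - 16)/(x^2 - 8*x + 16)

Solve f'(x) = 0:
  f'(x) = -(3*x^2 - 24*x + 16)/(x - 4)^2; the denominator is positive wherever f is defined, so f'(x) = 0 ⇔ -3*x^2 + 24*x - 16 = 0.
  3*x^2 - 24*x + 16 = 0 has no rational roots; quadratic formula: x = (24 ± √384)/6.
  ⇒ x = 4 - 4*sqrt(6)/3 ≈ 0.7340, 4*sqrt(6)/3 + 4 ≈ 7.2660

f''(x) = -64/(x^3 - 12*x^2 + 48*x - 64)
Second-derivative test at each critical point:
  f''(0.7340) = 1.8371 > 0 → local minimum
  f''(7.2660) = -1.8371 < 0 → local maximum

Critical points: x = 4 - 4*sqrt(6)/3 ≈ 0.7340 (local minimum); x = 4*sqrt(6)/3 + 4 ≈ 7.2660 (local maximum)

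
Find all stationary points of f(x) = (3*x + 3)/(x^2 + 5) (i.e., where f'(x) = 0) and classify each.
f'(x) = 3*(x^2 - 2*x*(x + 1) + 5)/(x^2 + 5)^2

Solve f'(x) = 0:
  f'(x) = -3*(x^2 + 2*x - 5)/(x^2 + 5)^2; the denominator is positive wherever f is defined, so f'(x) = 0 ⇔ -3*x^2 - 6*x + 15 = 0.
  Factor: -3*x^2 - 6*x + 15 = -3*(x^2 + 2*x - 5); x^2 + 2*x - 5 = 0 has no rational roots; quadratic formula: x = (-2 ± √24)/2.
  ⇒ x = -sqrt(6) - 1 ≈ -3.4495, -1 + sqrt(6) ≈ 1.4495

f''(x) = 6*(4*x^2*(x + 1) - (3*x + 1)*(x^2 + 5))/(x^2 + 5)^3
Second-derivative test at each critical point:
  f''(-3.4495) = 0.0515 > 0 → local minimum
  f''(1.4495) = -0.2915 < 0 → local maximum

Critical points: x = -sqrt(6) - 1 ≈ -3.4495 (local minimum); x = -1 + sqrt(6) ≈ 1.4495 (local maximum)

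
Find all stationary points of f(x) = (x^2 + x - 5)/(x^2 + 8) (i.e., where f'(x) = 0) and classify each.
f'(x) = (-x^2 + 26*x + 8)/(x^4 + 16*x^2 + 64)

Solve f'(x) = 0:
  f'(x) = -(x^2 - 26*x - 8)/(x^2 + 8)^2; the denominator is positive wherever f is defined, so f'(x) = 0 ⇔ -x^2 + 26*x + 8 = 0.
  x^2 - 26*x - 8 = 0 has no rational roots; quadratic formula: x = (26 ± √708)/2.
  ⇒ x = 13 - sqrt(177) ≈ -0.3041, 13 + sqrt(177) ≈ 26.3041

f''(x) = 2*(x^3 - 39*x^2 - 24*x + 104)/(x^6 + 24*x^4 + 192*x^2 + 512)
Second-derivative test at each critical point:
  f''(-0.3041) = 0.4063 > 0 → local minimum
  f''(26.3041) = -5.432e-05 < 0 → local maximum

Critical points: x = 13 - sqrt(177) ≈ -0.3041 (local minimum); x = 13 + sqrt(177) ≈ 26.3041 (local maximum)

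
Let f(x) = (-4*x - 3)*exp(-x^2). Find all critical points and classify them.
f'(x) = 2*(x*(4*x + 3) - 2)*exp(-x^2)

Solve f'(x) = 0:
  f'(x) = (8*x^2 + 6*x - 4)·exp(-x^2) and exp(-x^2) > 0 for every x, so f'(x) = 0 ⇔ 8*x^2 + 6*x - 4 = 0.
  Factor: 8*x^2 + 6*x - 4 = 2*(4*x^2 + 3*x - 2); 4*x^2 + 3*x - 2 = 0 has no rational roots; quadratic formula: x = (-3 ± √41)/8.
  ⇒ x = -sqrt(41)/8 - 3/8 ≈ -1.1754, -3/8 + sqrt(41)/8 ≈ 0.4254

f''(x) = 2*(-8*x^3 - 6*x^2 + 12*x + 3)*exp(-x^2)
Second-derivative test at each critical point:
  f''(-1.1754) = -3.2168 < 0 → local maximum
  f''(0.4254) = 10.6864 > 0 → local minimum

Critical points: x = -sqrt(41)/8 - 3/8 ≈ -1.1754 (local maximum); x = -3/8 + sqrt(41)/8 ≈ 0.4254 (local minimum)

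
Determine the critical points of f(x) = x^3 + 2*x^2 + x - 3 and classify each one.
f'(x) = 3*x^2 + 4*x + 1

Solve f'(x) = 0:
  Factor: 3*x^2 + 4*x + 1 = (x + 1)*(3*x + 1) = 0.
  ⇒ x = -1, -1/3

f''(x) = 6*x + 4
Second-derivative test at each critical point:
  f''(-1) = -2 < 0 → local maximum
  f''(-1/3) = 2 > 0 → local minimum

Critical points: x = -1 (local maximum); x = -1/3 (local minimum)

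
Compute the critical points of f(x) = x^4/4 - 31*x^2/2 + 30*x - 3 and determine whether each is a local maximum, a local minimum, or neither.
f'(x) = x^3 - 31*x + 30

Solve f'(x) = 0:
  Factor: x^3 - 31*x + 30 = (x - 5)*(x - 1)*(x + 6) = 0.
  ⇒ x = -6, 1, 5

f''(x) = 3*x^2 - 31
Second-derivative test at each critical point:
  f''(-6) = 77 > 0 → local minimum
  f''(1) = -28 < 0 → local maximum
  f''(5) = 44 > 0 → local minimum

Critical points: x = -6 (local minimum); x = 1 (local maximum); x = 5 (local minimum)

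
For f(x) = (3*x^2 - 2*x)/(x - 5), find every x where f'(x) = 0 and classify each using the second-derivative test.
f'(x) = (3*x^2 - 30*x + 10)/(x^2 - 10*x + 25)

Solve f'(x) = 0:
  f'(x) = (3*x^2 - 30*x + 10)/(x - 5)^2; the denominator is positive wherever f is defined, so f'(x) = 0 ⇔ 3*x^2 - 30*x + 10 = 0.
  3*x^2 - 30*x + 10 = 0 has no rational roots; quadratic formula: x = (30 ± √780)/6.
  ⇒ x = 5 - sqrt(195)/3 ≈ 0.3453, sqrt(195)/3 + 5 ≈ 9.6547

f''(x) = 130/(x^3 - 15*x^2 + 75*x - 125)
Second-derivative test at each critical point:
  f''(0.3453) = -1.2890 < 0 → local maximum
  f''(9.6547) = 1.2890 > 0 → local minimum

Critical points: x = 5 - sqrt(195)/3 ≈ 0.3453 (local maximum); x = sqrt(195)/3 + 5 ≈ 9.6547 (local minimum)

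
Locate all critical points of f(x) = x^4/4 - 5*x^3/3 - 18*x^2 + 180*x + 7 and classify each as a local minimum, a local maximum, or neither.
f'(x) = x^3 - 5*x^2 - 36*x + 180

Solve f'(x) = 0:
  Factor: x^3 - 5*x^2 - 36*x + 180 = (x - 6)*(x - 5)*(x + 6) = 0.
  ⇒ x = -6, 5, 6

f''(x) = 3*x^2 - 10*x - 36
Second-derivative test at each critical point:
  f''(-6) = 132 > 0 → local minimum
  f''(5) = -11 < 0 → local maximum
  f''(6) = 12 > 0 → local minimum

Critical points: x = -6 (local minimum); x = 5 (local maximum); x = 6 (local minimum)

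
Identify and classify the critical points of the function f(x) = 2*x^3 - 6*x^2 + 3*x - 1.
f'(x) = 6*x^2 - 12*x + 3

Solve f'(x) = 0:
  Factor: 6*x^2 - 12*x + 3 = 3*(2*x^2 - 4*x + 1); 2*x^2 - 4*x + 1 = 0 has no rational roots; quadratic formula: x = (4 ± √8)/4.
  ⇒ x = 1 - sqrt(2)/2 ≈ 0.2929, sqrt(2)/2 + 1 ≈ 1.7071

f''(x) = 12*x - 12
Second-derivative test at each critical point:
  f''(0.2929) = -8.4853 < 0 → local maximum
  f''(1.7071) = 8.4853 > 0 → local minimum

Critical points: x = 1 - sqrt(2)/2 ≈ 0.2929 (local maximum); x = sqrt(2)/2 + 1 ≈ 1.7071 (local minimum)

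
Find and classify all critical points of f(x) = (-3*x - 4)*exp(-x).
f'(x) = (3*x + 1)*exp(-x)

Solve f'(x) = 0:
  f'(x) = (3*x + 1)·exp(-x) and exp(-x) > 0 for every x, so f'(x) = 0 ⇔ 3*x + 1 = 0.
  3*x + 1 = 0.
  ⇒ x = -1/3

f''(x) = (2 - 3*x)*exp(-x)
Second-derivative test at each critical point:
  f''(-1/3) = 4.1868 > 0 → local minimum

Critical points: x = -1/3 (local minimum)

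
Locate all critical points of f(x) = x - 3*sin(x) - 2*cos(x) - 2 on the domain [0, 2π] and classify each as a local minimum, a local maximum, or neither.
f'(x) = 2*sin(x) - 3*cos(x) + 1

Solve f'(x) = 0 on [0, 2π]:
  f'(x) = 0 ⇔ 2*sin(x) - 3*cos(x) = -1. Write the left side as R·cos(x + φ) with R = √((-3)² + (-2)²) = sqrt(13), cos φ = -3*sqrt(13)/13, sin φ = -2*sqrt(13)/13; then cos(x + φ) = -sqrt(13)/13. Solve for x and keep the solutions lying in [0, 2π].
  ⇒ x = atan((-2 + 6*sqrt(3))/(3 + 4*sqrt(3))) ≈ 0.7018, atan((-6*sqrt(3) - 2)/(3 - 4*sqrt(3))) + pi ≈ 4.4054

f''(x) = 3*sin(x) + 2*cos(x)
Second-derivative test at each critical point:
  f''(0.7018) = 3.4641 > 0 → local minimum
  f''(4.4054) = -3.4641 < 0 → local maximum

Critical points: x = atan((-2 + 6*sqrt(3))/(3 + 4*sqrt(3))) ≈ 0.7018 (local minimum); x = atan((-6*sqrt(3) - 2)/(3 - 4*sqrt(3))) + pi ≈ 4.4054 (local maximum)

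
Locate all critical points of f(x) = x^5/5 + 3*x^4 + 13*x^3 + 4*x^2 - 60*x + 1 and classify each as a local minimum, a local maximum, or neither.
f'(x) = x^4 + 12*x^3 + 39*x^2 + 8*x - 60

Solve f'(x) = 0:
  Factor: x^4 + 12*x^3 + 39*x^2 + 8*x - 60 = (x - 1)*(x + 2)*(x + 5)*(x + 6) = 0.
  ⇒ x = -6, -5, -2, 1

f''(x) = 4*x^3 + 36*x^2 + 78*x + 8
Second-derivative test at each critical point:
  f''(-6) = -28 < 0 → local maximum
  f''(-5) = 18 > 0 → local minimum
  f''(-2) = -36 < 0 → local maximum
  f''(1) = 126 > 0 → local minimum

Critical points: x = -6 (local maximum); x = -5 (local minimum); x = -2 (local maximum); x = 1 (local minimum)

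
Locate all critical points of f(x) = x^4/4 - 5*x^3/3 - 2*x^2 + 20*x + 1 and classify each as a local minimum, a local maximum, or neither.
f'(x) = x^3 - 5*x^2 - 4*x + 20

Solve f'(x) = 0:
  Factor: x^3 - 5*x^2 - 4*x + 20 = (x - 5)*(x - 2)*(x + 2) = 0.
  ⇒ x = -2, 2, 5

f''(x) = 3*x^2 - 10*x - 4
Second-derivative test at each critical point:
  f''(-2) = 28 > 0 → local minimum
  f''(2) = -12 < 0 → local maximum
  f''(5) = 21 > 0 → local minimum

Critical points: x = -2 (local minimum); x = 2 (local maximum); x = 5 (local minimum)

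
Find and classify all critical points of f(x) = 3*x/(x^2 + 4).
f'(x) = 3*(4 - x^2)/(x^4 + 8*x^2 + 16)

Solve f'(x) = 0:
  f'(x) = -3*(x - 2)*(x + 2)/(x^2 + 4)^2; the denominator is positive wherever f is defined, so f'(x) = 0 ⇔ 12 - 3*x^2 = 0.
  Factor: 12 - 3*x^2 = -3*(x - 2)*(x + 2) = 0.
  ⇒ x = -2, 2

f''(x) = 6*x*(x^2 - 12)/(x^2 + 4)^3
Second-derivative test at each critical point:
  f''(-2) = 3/16 > 0 → local minimum
  f''(2) = -3/16 < 0 → local maximum

Critical points: x = -2 (local minimum); x = 2 (local maximum)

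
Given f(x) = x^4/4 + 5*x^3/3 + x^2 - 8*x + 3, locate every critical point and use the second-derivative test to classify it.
f'(x) = x^3 + 5*x^2 + 2*x - 8

Solve f'(x) = 0:
  Factor: x^3 + 5*x^2 + 2*x - 8 = (x - 1)*(x + 2)*(x + 4) = 0.
  ⇒ x = -4, -2, 1

f''(x) = 3*x^2 + 10*x + 2
Second-derivative test at each critical point:
  f''(-4) = 10 > 0 → local minimum
  f''(-2) = -6 < 0 → local maximum
  f''(1) = 15 > 0 → local minimum

Critical points: x = -4 (local minimum); x = -2 (local maximum); x = 1 (local minimum)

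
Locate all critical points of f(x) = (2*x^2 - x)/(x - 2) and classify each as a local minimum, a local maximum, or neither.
f'(x) = 2*(x^2 - 4*x + 1)/(x^2 - 4*x + 4)

Solve f'(x) = 0:
  f'(x) = 2*(x^2 - 4*x + 1)/(x - 2)^2; the denominator is positive wherever f is defined, so f'(x) = 0 ⇔ 2*x^2 - 8*x + 2 = 0.
  Factor: 2*x^2 - 8*x + 2 = 2*(x^2 - 4*x + 1); x^2 - 4*x + 1 = 0 has no rational roots; quadratic formula: x = (4 ± √12)/2.
  ⇒ x = 2 - sqrt(3) ≈ 0.2679, sqrt(3) + 2 ≈ 3.7321

f''(x) = 12/(x^3 - 6*x^2 + 12*x - 8)
Second-derivative test at each critical point:
  f''(0.2679) = -2.3094 < 0 → local maximum
  f''(3.7321) = 2.3094 > 0 → local minimum

Critical points: x = 2 - sqrt(3) ≈ 0.2679 (local maximum); x = sqrt(3) + 2 ≈ 3.7321 (local minimum)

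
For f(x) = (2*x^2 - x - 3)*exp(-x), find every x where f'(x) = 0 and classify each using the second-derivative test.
f'(x) = (-2*x^2 + 5*x + 2)*exp(-x)

Solve f'(x) = 0:
  f'(x) = (-2*x^2 + 5*x + 2)·exp(-x) and exp(-x) > 0 for every x, so f'(x) = 0 ⇔ -2*x^2 + 5*x + 2 = 0.
  2*x^2 - 5*x - 2 = 0 has no rational roots; quadratic formula: x = (5 ± √41)/4.
  ⇒ x = 5/4 - sqrt(41)/4 ≈ -0.3508, 5/4 + sqrt(41)/4 ≈ 2.8508

f''(x) = (2*x^2 - 9*x + 3)*exp(-x)
Second-derivative test at each critical point:
  f''(-0.3508) = 9.0936 > 0 → local minimum
  f''(2.8508) = -0.3701 < 0 → local maximum

Critical points: x = 5/4 - sqrt(41)/4 ≈ -0.3508 (local minimum); x = 5/4 + sqrt(41)/4 ≈ 2.8508 (local maximum)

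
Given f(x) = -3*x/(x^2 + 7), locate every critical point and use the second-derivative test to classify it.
f'(x) = 3*(x^2 - 7)/(x^2 + 7)^2

Solve f'(x) = 0:
  f'(x) = 3*(x^2 - 7)/(x^2 + 7)^2; the denominator is positive wherever f is defined, so f'(x) = 0 ⇔ 3*x^2 - 21 = 0.
  Factor: 3*x^2 - 21 = 3*(x^2 - 7); x^2 - 7 = 0 has no rational roots; quadratic formula: x = (0 ± √28)/2.
  ⇒ x = -sqrt(7) ≈ -2.6458, sqrt(7) ≈ 2.6458

f''(x) = 6*x*(21 - x^2)/(x^2 + 7)^3
Second-derivative test at each critical point:
  f''(-2.6458) = -0.0810 < 0 → local maximum
  f''(2.6458) = 0.0810 > 0 → local minimum

Critical points: x = -sqrt(7) ≈ -2.6458 (local maximum); x = sqrt(7) ≈ 2.6458 (local minimum)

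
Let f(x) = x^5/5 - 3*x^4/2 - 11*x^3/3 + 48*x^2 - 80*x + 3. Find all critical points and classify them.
f'(x) = x^4 - 6*x^3 - 11*x^2 + 96*x - 80

Solve f'(x) = 0:
  Factor: x^4 - 6*x^3 - 11*x^2 + 96*x - 80 = (x - 5)*(x - 4)*(x - 1)*(x + 4) = 0.
  ⇒ x = -4, 1, 4, 5

f''(x) = 4*x^3 - 18*x^2 - 22*x + 96
Second-derivative test at each critical point:
  f''(-4) = -360 < 0 → local maximum
  f''(1) = 60 > 0 → local minimum
  f''(4) = -24 < 0 → local maximum
  f''(5) = 36 > 0 → local minimum

Critical points: x = -4 (local maximum); x = 1 (local minimum); x = 4 (local maximum); x = 5 (local minimum)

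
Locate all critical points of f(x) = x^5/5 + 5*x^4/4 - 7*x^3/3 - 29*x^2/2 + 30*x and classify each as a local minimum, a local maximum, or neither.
f'(x) = x^4 + 5*x^3 - 7*x^2 - 29*x + 30

Solve f'(x) = 0:
  Factor: x^4 + 5*x^3 - 7*x^2 - 29*x + 30 = (x - 2)*(x - 1)*(x + 3)*(x + 5) = 0.
  ⇒ x = -5, -3, 1, 2

f''(x) = 4*x^3 + 15*x^2 - 14*x - 29
Second-derivative test at each critical point:
  f''(-5) = -84 < 0 → local maximum
  f''(-3) = 40 > 0 → local minimum
  f''(1) = -24 < 0 → local maximum
  f''(2) = 35 > 0 → local minimum

Critical points: x = -5 (local maximum); x = -3 (local minimum); x = 1 (local maximum); x = 2 (local minimum)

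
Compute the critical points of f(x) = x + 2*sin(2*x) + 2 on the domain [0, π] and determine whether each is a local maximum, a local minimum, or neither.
f'(x) = 4*cos(2*x) + 1

Solve f'(x) = 0 on [0, π]:
  f'(x) = 0 ⇔ cos(2*x) = -1/4, i.e. 2*x = ±arccos(-1/4) + 2nπ; keep the solutions lying in [0, π].
  ⇒ x = acos(-1/4)/2 ≈ 0.9117, pi - acos(-1/4)/2 ≈ 2.2299

f''(x) = -8*sin(2*x)
Second-derivative test at each critical point:
  f''(0.9117) = -7.7460 < 0 → local maximum
  f''(2.2299) = 7.7460 > 0 → local minimum

Critical points: x = acos(-1/4)/2 ≈ 0.9117 (local maximum); x = pi - acos(-1/4)/2 ≈ 2.2299 (local minimum)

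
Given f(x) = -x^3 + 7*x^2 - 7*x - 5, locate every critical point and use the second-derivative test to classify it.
f'(x) = -3*x^2 + 14*x - 7

Solve f'(x) = 0:
  3*x^2 - 14*x + 7 = 0 has no rational roots; quadratic formula: x = (14 ± √112)/6.
  ⇒ x = 7/3 - 2*sqrt(7)/3 ≈ 0.5695, 2*sqrt(7)/3 + 7/3 ≈ 4.0972

f''(x) = 14 - 6*x
Second-derivative test at each critical point:
  f''(0.5695) = 10.5830 > 0 → local minimum
  f''(4.0972) = -10.5830 < 0 → local maximum

Critical points: x = 7/3 - 2*sqrt(7)/3 ≈ 0.5695 (local minimum); x = 2*sqrt(7)/3 + 7/3 ≈ 4.0972 (local maximum)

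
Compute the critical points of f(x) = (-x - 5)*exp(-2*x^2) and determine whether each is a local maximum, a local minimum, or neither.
f'(x) = (4*x*(x + 5) - 1)*exp(-2*x^2)

Solve f'(x) = 0:
  f'(x) = (4*x^2 + 20*x - 1)·exp(-2*x^2) and exp(-2*x^2) > 0 for every x, so f'(x) = 0 ⇔ 4*x^2 + 20*x - 1 = 0.
  4*x^2 + 20*x - 1 = 0 has no rational roots; quadratic formula: x = (-20 ± √416)/8.
  ⇒ x = -sqrt(26)/2 - 5/2 ≈ -5.0495, -5/2 + sqrt(26)/2 ≈ 0.0495

f''(x) = 4*(-4*x^2*(x + 5) + 3*x + 5)*exp(-2*x^2)
Second-derivative test at each critical point:
  f''(-5.0495) = -1.454e-21 < 0 → local maximum
  f''(0.0495) = 20.2963 > 0 → local minimum

Critical points: x = -sqrt(26)/2 - 5/2 ≈ -5.0495 (local maximum); x = -5/2 + sqrt(26)/2 ≈ 0.0495 (local minimum)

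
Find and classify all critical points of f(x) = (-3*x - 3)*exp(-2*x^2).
f'(x) = 3*(4*x*(x + 1) - 1)*exp(-2*x^2)

Solve f'(x) = 0:
  f'(x) = (12*x^2 + 12*x - 3)·exp(-2*x^2) and exp(-2*x^2) > 0 for every x, so f'(x) = 0 ⇔ 12*x^2 + 12*x - 3 = 0.
  Factor: 12*x^2 + 12*x - 3 = 3*(4*x^2 + 4*x - 1); 4*x^2 + 4*x - 1 = 0 has no rational roots; quadratic formula: x = (-4 ± √32)/8.
  ⇒ x = -sqrt(2)/2 - 1/2 ≈ -1.2071, -1/2 + sqrt(2)/2 ≈ 0.2071

f''(x) = 12*(-4*x^2*(x + 1) + 3*x + 1)*exp(-2*x^2)
Second-derivative test at each critical point:
  f''(-1.2071) = -0.9206 < 0 → local maximum
  f''(0.2071) = 15.5754 > 0 → local minimum

Critical points: x = -sqrt(2)/2 - 1/2 ≈ -1.2071 (local maximum); x = -1/2 + sqrt(2)/2 ≈ 0.2071 (local minimum)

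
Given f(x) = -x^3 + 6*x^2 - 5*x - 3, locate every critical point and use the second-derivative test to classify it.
f'(x) = -3*x^2 + 12*x - 5

Solve f'(x) = 0:
  3*x^2 - 12*x + 5 = 0 has no rational roots; quadratic formula: x = (12 ± √84)/6.
  ⇒ x = 2 - sqrt(21)/3 ≈ 0.4725, sqrt(21)/3 + 2 ≈ 3.5275

f''(x) = 12 - 6*x
Second-derivative test at each critical point:
  f''(0.4725) = 9.1652 > 0 → local minimum
  f''(3.5275) = -9.1652 < 0 → local maximum

Critical points: x = 2 - sqrt(21)/3 ≈ 0.4725 (local minimum); x = sqrt(21)/3 + 2 ≈ 3.5275 (local maximum)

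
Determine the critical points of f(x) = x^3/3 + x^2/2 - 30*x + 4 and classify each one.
f'(x) = x^2 + x - 30

Solve f'(x) = 0:
  Factor: x^2 + x - 30 = (x - 5)*(x + 6) = 0.
  ⇒ x = -6, 5

f''(x) = 2*x + 1
Second-derivative test at each critical point:
  f''(-6) = -11 < 0 → local maximum
  f''(5) = 11 > 0 → local minimum

Critical points: x = -6 (local maximum); x = 5 (local minimum)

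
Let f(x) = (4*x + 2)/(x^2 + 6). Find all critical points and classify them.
f'(x) = 4*(-x^2 - x + 6)/(x^4 + 12*x^2 + 36)

Solve f'(x) = 0:
  f'(x) = -4*(x - 2)*(x + 3)/(x^2 + 6)^2; the denominator is positive wherever f is defined, so f'(x) = 0 ⇔ -4*x^2 - 4*x + 24 = 0.
  Factor: -4*x^2 - 4*x + 24 = -4*(x - 2)*(x + 3) = 0.
  ⇒ x = -3, 2

f''(x) = 4*(4*x^2*(2*x + 1) - (6*x + 1)*(x^2 + 6))/(x^2 + 6)^3
Second-derivative test at each critical point:
  f''(-3) = 4/45 > 0 → local minimum
  f''(2) = -1/5 < 0 → local maximum

Critical points: x = -3 (local minimum); x = 2 (local maximum)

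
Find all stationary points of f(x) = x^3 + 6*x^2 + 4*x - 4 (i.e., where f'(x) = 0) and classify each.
f'(x) = 3*x^2 + 12*x + 4

Solve f'(x) = 0:
  3*x^2 + 12*x + 4 = 0 has no rational roots; quadratic formula: x = (-12 ± √96)/6.
  ⇒ x = -2 - 2*sqrt(6)/3 ≈ -3.6330, -2 + 2*sqrt(6)/3 ≈ -0.3670

f''(x) = 6*x + 12
Second-derivative test at each critical point:
  f''(-3.6330) = -9.7980 < 0 → local maximum
  f''(-0.3670) = 9.7980 > 0 → local minimum

Critical points: x = -2 - 2*sqrt(6)/3 ≈ -3.6330 (local maximum); x = -2 + 2*sqrt(6)/3 ≈ -0.3670 (local minimum)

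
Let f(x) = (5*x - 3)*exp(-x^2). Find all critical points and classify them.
f'(x) = (-2*x*(5*x - 3) + 5)*exp(-x^2)

Solve f'(x) = 0:
  f'(x) = (-10*x^2 + 6*x + 5)·exp(-x^2) and exp(-x^2) > 0 for every x, so f'(x) = 0 ⇔ -10*x^2 + 6*x + 5 = 0.
  10*x^2 - 6*x - 5 = 0 has no rational roots; quadratic formula: x = (6 ± √236)/20.
  ⇒ x = 3/10 - sqrt(59)/10 ≈ -0.4681, 3/10 + sqrt(59)/10 ≈ 1.0681

f''(x) = 2*(2*x^2*(5*x - 3) - 15*x + 3)*exp(-x^2)
Second-derivative test at each critical point:
  f''(-0.4681) = 12.3392 > 0 → local minimum
  f''(1.0681) = -4.9089 < 0 → local maximum

Critical points: x = 3/10 - sqrt(59)/10 ≈ -0.4681 (local minimum); x = 3/10 + sqrt(59)/10 ≈ 1.0681 (local maximum)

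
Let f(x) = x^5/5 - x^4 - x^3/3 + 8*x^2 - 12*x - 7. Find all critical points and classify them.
f'(x) = x^4 - 4*x^3 - x^2 + 16*x - 12

Solve f'(x) = 0:
  Factor: x^4 - 4*x^3 - x^2 + 16*x - 12 = (x - 3)*(x - 2)*(x - 1)*(x + 2) = 0.
  ⇒ x = -2, 1, 2, 3

f''(x) = 4*x^3 - 12*x^2 - 2*x + 16
Second-derivative test at each critical point:
  f''(-2) = -60 < 0 → local maximum
  f''(1) = 6 > 0 → local minimum
  f''(2) = -4 < 0 → local maximum
  f''(3) = 10 > 0 → local minimum

Critical points: x = -2 (local maximum); x = 1 (local minimum); x = 2 (local maximum); x = 3 (local minimum)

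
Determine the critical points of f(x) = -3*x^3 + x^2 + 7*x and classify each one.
f'(x) = -9*x^2 + 2*x + 7

Solve f'(x) = 0:
  Factor: -9*x^2 + 2*x + 7 = -(x - 1)*(9*x + 7) = 0.
  ⇒ x = -7/9, 1

f''(x) = 2 - 18*x
Second-derivative test at each critical point:
  f''(-7/9) = 16 > 0 → local minimum
  f''(1) = -16 < 0 → local maximum

Critical points: x = -7/9 (local minimum); x = 1 (local maximum)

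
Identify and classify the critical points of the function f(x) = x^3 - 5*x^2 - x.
f'(x) = 3*x^2 - 10*x - 1

Solve f'(x) = 0:
  3*x^2 - 10*x - 1 = 0 has no rational roots; quadratic formula: x = (10 ± √112)/6.
  ⇒ x = 5/3 - 2*sqrt(7)/3 ≈ -0.0972, 5/3 + 2*sqrt(7)/3 ≈ 3.4305

f''(x) = 6*x - 10
Second-derivative test at each critical point:
  f''(-0.0972) = -10.5830 < 0 → local maximum
  f''(3.4305) = 10.5830 > 0 → local minimum

Critical points: x = 5/3 - 2*sqrt(7)/3 ≈ -0.0972 (local maximum); x = 5/3 + 2*sqrt(7)/3 ≈ 3.4305 (local minimum)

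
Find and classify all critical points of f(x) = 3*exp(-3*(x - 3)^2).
f'(x) = 18*(3 - x)*exp(-3*(x - 3)^2)

Solve f'(x) = 0:
  f'(x) = (54 - 18*x)·exp(-3*(x - 3)^2) and exp(-3*(x - 3)^2) > 0 for every x, so f'(x) = 0 ⇔ 54 - 18*x = 0.
  Factor: 54 - 18*x = -18*(x - 3) = 0.
  ⇒ x = 3

f''(x) = 18*(6*(x - 3)^2 - 1)*exp(-3*(x - 3)^2)
Second-derivative test at each critical point:
  f''(3) = -18 < 0 → local maximum

Critical points: x = 3 (local maximum)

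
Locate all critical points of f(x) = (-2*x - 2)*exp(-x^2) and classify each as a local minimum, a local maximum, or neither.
f'(x) = 2*(2*x*(x + 1) - 1)*exp(-x^2)

Solve f'(x) = 0:
  f'(x) = (4*x^2 + 4*x - 2)·exp(-x^2) and exp(-x^2) > 0 for every x, so f'(x) = 0 ⇔ 4*x^2 + 4*x - 2 = 0.
  Factor: 4*x^2 + 4*x - 2 = 2*(2*x^2 + 2*x - 1); 2*x^2 + 2*x - 1 = 0 has no rational roots; quadratic formula: x = (-2 ± √12)/4.
  ⇒ x = -sqrt(3)/2 - 1/2 ≈ -1.3660, -1/2 + sqrt(3)/2 ≈ 0.3660

f''(x) = 4*(-2*x^2*(x + 1) + 3*x + 1)*exp(-x^2)
Second-derivative test at each critical point:
  f''(-1.3660) = -1.0721 < 0 → local maximum
  f''(0.3660) = 6.0595 > 0 → local minimum

Critical points: x = -sqrt(3)/2 - 1/2 ≈ -1.3660 (local maximum); x = -1/2 + sqrt(3)/2 ≈ 0.3660 (local minimum)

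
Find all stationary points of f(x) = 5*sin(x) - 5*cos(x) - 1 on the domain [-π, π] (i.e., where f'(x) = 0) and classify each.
f'(x) = 5*sqrt(2)*sin(x + pi/4)

Solve f'(x) = 0 on [-π, π]:
  f'(x) = 0 ⇔ 5*cos(x) = -5*sin(x) ⇔ tan(x) = -1, i.e. x = arctan(-1) + nπ; keep the solutions lying in [-π, π].
  ⇒ x = -pi/4 ≈ -0.7854, 3*pi/4 ≈ 2.3562

f''(x) = 5*sqrt(2)*cos(x + pi/4)
Second-derivative test at each critical point:
  f''(-0.7854) = 7.0711 > 0 → local minimum
  f''(2.3562) = -7.0711 < 0 → local maximum

Critical points: x = -pi/4 ≈ -0.7854 (local minimum); x = 3*pi/4 ≈ 2.3562 (local maximum)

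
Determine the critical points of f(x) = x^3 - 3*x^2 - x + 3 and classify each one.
f'(x) = 3*x^2 - 6*x - 1

Solve f'(x) = 0:
  3*x^2 - 6*x - 1 = 0 has no rational roots; quadratic formula: x = (6 ± √48)/6.
  ⇒ x = 1 - 2*sqrt(3)/3 ≈ -0.1547, 1 + 2*sqrt(3)/3 ≈ 2.1547

f''(x) = 6*x - 6
Second-derivative test at each critical point:
  f''(-0.1547) = -6.9282 < 0 → local maximum
  f''(2.1547) = 6.9282 > 0 → local minimum

Critical points: x = 1 - 2*sqrt(3)/3 ≈ -0.1547 (local maximum); x = 1 + 2*sqrt(3)/3 ≈ 2.1547 (local minimum)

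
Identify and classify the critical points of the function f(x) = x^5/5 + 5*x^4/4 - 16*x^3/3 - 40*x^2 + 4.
f'(x) = x*(x^3 + 5*x^2 - 16*x - 80)

Solve f'(x) = 0:
  Factor: x^4 + 5*x^3 - 16*x^2 - 80*x = x*(x - 4)*(x + 4)*(x + 5) = 0.
  ⇒ x = -5, -4, 0, 4

f''(x) = 4*x^3 + 15*x^2 - 32*x - 80
Second-derivative test at each critical point:
  f''(-5) = -45 < 0 → local maximum
  f''(-4) = 32 > 0 → local minimum
  f''(0) = -80 < 0 → local maximum
  f''(4) = 288 > 0 → local minimum

Critical points: x = -5 (local maximum); x = -4 (local minimum); x = 0 (local maximum); x = 4 (local minimum)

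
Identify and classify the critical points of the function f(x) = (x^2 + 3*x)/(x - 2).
f'(x) = (x^2 - 4*x - 6)/(x^2 - 4*x + 4)

Solve f'(x) = 0:
  f'(x) = (x^2 - 4*x - 6)/(x - 2)^2; the denominator is positive wherever f is defined, so f'(x) = 0 ⇔ x^2 - 4*x - 6 = 0.
  x^2 - 4*x - 6 = 0 has no rational roots; quadratic formula: x = (4 ± √40)/2.
  ⇒ x = 2 - sqrt(10) ≈ -1.1623, 2 + sqrt(10) ≈ 5.1623

f''(x) = 20/(x^3 - 6*x^2 + 12*x - 8)
Second-derivative test at each critical point:
  f''(-1.1623) = -0.6325 < 0 → local maximum
  f''(5.1623) = 0.6325 > 0 → local minimum

Critical points: x = 2 - sqrt(10) ≈ -1.1623 (local maximum); x = 2 + sqrt(10) ≈ 5.1623 (local minimum)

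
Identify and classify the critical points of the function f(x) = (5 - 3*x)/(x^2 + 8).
f'(x) = (3*x^2 - 10*x - 24)/(x^4 + 16*x^2 + 64)

Solve f'(x) = 0:
  f'(x) = (3*x^2 - 10*x - 24)/(x^2 + 8)^2; the denominator is positive wherever f is defined, so f'(x) = 0 ⇔ 3*x^2 - 10*x - 24 = 0.
  3*x^2 - 10*x - 24 = 0 has no rational roots; quadratic formula: x = (10 ± √388)/6.
  ⇒ x = 5/3 - sqrt(97)/3 ≈ -1.6163, 5/3 + sqrt(97)/3 ≈ 4.9496

f''(x) = 2*(4*x^2*(5 - 3*x) + (9*x - 5)*(x^2 + 8))/(x^2 + 8)^3
Second-derivative test at each critical point:
  f''(-1.6163) = -0.1749 < 0 → local maximum
  f''(4.9496) = 0.0187 > 0 → local minimum

Critical points: x = 5/3 - sqrt(97)/3 ≈ -1.6163 (local maximum); x = 5/3 + sqrt(97)/3 ≈ 4.9496 (local minimum)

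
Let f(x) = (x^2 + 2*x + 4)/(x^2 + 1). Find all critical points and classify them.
f'(x) = 2*(-x^2 - 3*x + 1)/(x^4 + 2*x^2 + 1)

Solve f'(x) = 0:
  f'(x) = -2*(x^2 + 3*x - 1)/(x^2 + 1)^2; the denominator is positive wherever f is defined, so f'(x) = 0 ⇔ -2*x^2 - 6*x + 2 = 0.
  Factor: -2*x^2 - 6*x + 2 = -2*(x^2 + 3*x - 1); x^2 + 3*x - 1 = 0 has no rational roots; quadratic formula: x = (-3 ± √13)/2.
  ⇒ x = -sqrt(13)/2 - 3/2 ≈ -3.3028, -3/2 + sqrt(13)/2 ≈ 0.3028

f''(x) = 2*(2*x^3 + 9*x^2 - 6*x - 3)/(x^6 + 3*x^4 + 3*x^2 + 1)
Second-derivative test at each critical point:
  f''(-3.3028) = 0.0509 > 0 → local minimum
  f''(0.3028) = -6.0509 < 0 → local maximum

Critical points: x = -sqrt(13)/2 - 3/2 ≈ -3.3028 (local minimum); x = -3/2 + sqrt(13)/2 ≈ 0.3028 (local maximum)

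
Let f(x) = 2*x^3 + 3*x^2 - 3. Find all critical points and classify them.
f'(x) = 6*x*(x + 1)

Solve f'(x) = 0:
  Factor: 6*x^2 + 6*x = 6*x*(x + 1) = 0.
  ⇒ x = -1, 0

f''(x) = 12*x + 6
Second-derivative test at each critical point:
  f''(-1) = -6 < 0 → local maximum
  f''(0) = 6 > 0 → local minimum

Critical points: x = -1 (local maximum); x = 0 (local minimum)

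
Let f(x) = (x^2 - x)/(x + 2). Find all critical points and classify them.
f'(x) = (x^2 + 4*x - 2)/(x^2 + 4*x + 4)

Solve f'(x) = 0:
  f'(x) = (x^2 + 4*x - 2)/(x + 2)^2; the denominator is positive wherever f is defined, so f'(x) = 0 ⇔ x^2 + 4*x - 2 = 0.
  x^2 + 4*x - 2 = 0 has no rational roots; quadratic formula: x = (-4 ± √24)/2.
  ⇒ x = -sqrt(6) - 2 ≈ -4.4495, -2 + sqrt(6) ≈ 0.4495

f''(x) = 12/(x^3 + 6*x^2 + 12*x + 8)
Second-derivative test at each critical point:
  f''(-4.4495) = -0.8165 < 0 → local maximum
  f''(0.4495) = 0.8165 > 0 → local minimum

Critical points: x = -sqrt(6) - 2 ≈ -4.4495 (local maximum); x = -2 + sqrt(6) ≈ 0.4495 (local minimum)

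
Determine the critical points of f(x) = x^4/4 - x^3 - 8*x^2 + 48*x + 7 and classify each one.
f'(x) = x^3 - 3*x^2 - 16*x + 48

Solve f'(x) = 0:
  Factor: x^3 - 3*x^2 - 16*x + 48 = (x - 4)*(x - 3)*(x + 4) = 0.
  ⇒ x = -4, 3, 4

f''(x) = 3*x^2 - 6*x - 16
Second-derivative test at each critical point:
  f''(-4) = 56 > 0 → local minimum
  f''(3) = -7 < 0 → local maximum
  f''(4) = 8 > 0 → local minimum

Critical points: x = -4 (local minimum); x = 3 (local maximum); x = 4 (local minimum)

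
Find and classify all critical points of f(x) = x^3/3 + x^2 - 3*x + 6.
f'(x) = x^2 + 2*x - 3

Solve f'(x) = 0:
  Factor: x^2 + 2*x - 3 = (x - 1)*(x + 3) = 0.
  ⇒ x = -3, 1

f''(x) = 2*x + 2
Second-derivative test at each critical point:
  f''(-3) = -4 < 0 → local maximum
  f''(1) = 4 > 0 → local minimum

Critical points: x = -3 (local maximum); x = 1 (local minimum)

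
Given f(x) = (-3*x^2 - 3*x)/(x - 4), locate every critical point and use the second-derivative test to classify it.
f'(x) = 3*(-x^2 + 8*x + 4)/(x^2 - 8*x + 16)

Solve f'(x) = 0:
  f'(x) = -3*(x^2 - 8*x - 4)/(x - 4)^2; the denominator is positive wherever f is defined, so f'(x) = 0 ⇔ -3*x^2 + 24*x + 12 = 0.
  Factor: -3*x^2 + 24*x + 12 = -3*(x^2 - 8*x - 4); x^2 - 8*x - 4 = 0 has no rational roots; quadratic formula: x = (8 ± √80)/2.
  ⇒ x = 4 - 2*sqrt(5) ≈ -0.4721, 4 + 2*sqrt(5) ≈ 8.4721

f''(x) = -120/(x^3 - 12*x^2 + 48*x - 64)
Second-derivative test at each critical point:
  f''(-0.4721) = 1.3416 > 0 → local minimum
  f''(8.4721) = -1.3416 < 0 → local maximum

Critical points: x = 4 - 2*sqrt(5) ≈ -0.4721 (local minimum); x = 4 + 2*sqrt(5) ≈ 8.4721 (local maximum)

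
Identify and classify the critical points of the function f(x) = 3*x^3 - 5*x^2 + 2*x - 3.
f'(x) = 9*x^2 - 10*x + 2

Solve f'(x) = 0:
  9*x^2 - 10*x + 2 = 0 has no rational roots; quadratic formula: x = (10 ± √28)/18.
  ⇒ x = 5/9 - sqrt(7)/9 ≈ 0.2616, sqrt(7)/9 + 5/9 ≈ 0.8495

f''(x) = 18*x - 10
Second-derivative test at each critical point:
  f''(0.2616) = -5.2915 < 0 → local maximum
  f''(0.8495) = 5.2915 > 0 → local minimum

Critical points: x = 5/9 - sqrt(7)/9 ≈ 0.2616 (local maximum); x = sqrt(7)/9 + 5/9 ≈ 0.8495 (local minimum)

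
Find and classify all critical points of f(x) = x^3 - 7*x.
f'(x) = 3*x^2 - 7

Solve f'(x) = 0:
  3*x^2 - 7 = 0 has no rational roots; quadratic formula: x = (0 ± √84)/6.
  ⇒ x = -sqrt(21)/3 ≈ -1.5275, sqrt(21)/3 ≈ 1.5275

f''(x) = 6*x
Second-derivative test at each critical point:
  f''(-1.5275) = -9.1652 < 0 → local maximum
  f''(1.5275) = 9.1652 > 0 → local minimum

Critical points: x = -sqrt(21)/3 ≈ -1.5275 (local maximum); x = sqrt(21)/3 ≈ 1.5275 (local minimum)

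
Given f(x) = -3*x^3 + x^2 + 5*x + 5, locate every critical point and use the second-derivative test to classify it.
f'(x) = -9*x^2 + 2*x + 5

Solve f'(x) = 0:
  9*x^2 - 2*x - 5 = 0 has no rational roots; quadratic formula: x = (2 ± √184)/18.
  ⇒ x = 1/9 - sqrt(46)/9 ≈ -0.6425, 1/9 + sqrt(46)/9 ≈ 0.8647

f''(x) = 2 - 18*x
Second-derivative test at each critical point:
  f''(-0.6425) = 13.5647 > 0 → local minimum
  f''(0.8647) = -13.5647 < 0 → local maximum

Critical points: x = 1/9 - sqrt(46)/9 ≈ -0.6425 (local minimum); x = 1/9 + sqrt(46)/9 ≈ 0.8647 (local maximum)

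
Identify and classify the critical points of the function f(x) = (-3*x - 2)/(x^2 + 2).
f'(x) = (3*x^2 + 4*x - 6)/(x^4 + 4*x^2 + 4)

Solve f'(x) = 0:
  f'(x) = (3*x^2 + 4*x - 6)/(x^2 + 2)^2; the denominator is positive wherever f is defined, so f'(x) = 0 ⇔ 3*x^2 + 4*x - 6 = 0.
  3*x^2 + 4*x - 6 = 0 has no rational roots; quadratic formula: x = (-4 ± √88)/6.
  ⇒ x = -sqrt(22)/3 - 2/3 ≈ -2.2301, -2/3 + sqrt(22)/3 ≈ 0.8968

f''(x) = 2*(-4*x^2*(3*x + 2) + (9*x + 2)*(x^2 + 2))/(x^2 + 2)^3
Second-derivative test at each critical point:
  f''(-2.2301) = -0.1929 < 0 → local maximum
  f''(0.8968) = 1.1929 > 0 → local minimum

Critical points: x = -sqrt(22)/3 - 2/3 ≈ -2.2301 (local maximum); x = -2/3 + sqrt(22)/3 ≈ 0.8968 (local minimum)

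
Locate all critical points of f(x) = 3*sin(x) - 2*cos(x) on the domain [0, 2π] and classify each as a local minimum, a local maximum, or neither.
f'(x) = 2*sin(x) + 3*cos(x)

Solve f'(x) = 0 on [0, 2π]:
  f'(x) = 0 ⇔ 3*cos(x) = -2*sin(x) ⇔ tan(x) = -3/2, i.e. x = arctan(-3/2) + nπ; keep the solutions lying in [0, 2π].
  ⇒ x = pi - atan(3/2) ≈ 2.1588, -atan(3/2) + 2*pi ≈ 5.3004

f''(x) = -3*sin(x) + 2*cos(x)
Second-derivative test at each critical point:
  f''(2.1588) = -3.6056 < 0 → local maximum
  f''(5.3004) = 3.6056 > 0 → local minimum

Critical points: x = pi - atan(3/2) ≈ 2.1588 (local maximum); x = -atan(3/2) + 2*pi ≈ 5.3004 (local minimum)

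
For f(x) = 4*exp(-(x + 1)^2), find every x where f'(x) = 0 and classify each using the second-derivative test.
f'(x) = 8*(-x - 1)*exp(-(x + 1)^2)

Solve f'(x) = 0:
  f'(x) = (-8*x - 8)·exp(-(x + 1)^2) and exp(-(x + 1)^2) > 0 for every x, so f'(x) = 0 ⇔ -8*x - 8 = 0.
  Factor: -8*x - 8 = -8*(x + 1) = 0.
  ⇒ x = -1

f''(x) = 8*(2*(x + 1)^2 - 1)*exp(-(x + 1)^2)
Second-derivative test at each critical point:
  f''(-1) = -8 < 0 → local maximum

Critical points: x = -1 (local maximum)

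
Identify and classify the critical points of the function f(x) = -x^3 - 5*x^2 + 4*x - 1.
f'(x) = -3*x^2 - 10*x + 4

Solve f'(x) = 0:
  3*x^2 + 10*x - 4 = 0 has no rational roots; quadratic formula: x = (-10 ± √148)/6.
  ⇒ x = -sqrt(37)/3 - 5/3 ≈ -3.6943, -5/3 + sqrt(37)/3 ≈ 0.3609

f''(x) = -6*x - 10
Second-derivative test at each critical point:
  f''(-3.6943) = 12.1655 > 0 → local minimum
  f''(0.3609) = -12.1655 < 0 → local maximum

Critical points: x = -sqrt(37)/3 - 5/3 ≈ -3.6943 (local minimum); x = -5/3 + sqrt(37)/3 ≈ 0.3609 (local maximum)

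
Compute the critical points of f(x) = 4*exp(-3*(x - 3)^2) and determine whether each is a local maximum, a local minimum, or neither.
f'(x) = 24*(3 - x)*exp(-3*(x - 3)^2)

Solve f'(x) = 0:
  f'(x) = (72 - 24*x)·exp(-3*(x - 3)^2) and exp(-3*(x - 3)^2) > 0 for every x, so f'(x) = 0 ⇔ 72 - 24*x = 0.
  Factor: 72 - 24*x = -24*(x - 3) = 0.
  ⇒ x = 3

f''(x) = 24*(6*(x - 3)^2 - 1)*exp(-3*(x - 3)^2)
Second-derivative test at each critical point:
  f''(3) = -24 < 0 → local maximum

Critical points: x = 3 (local maximum)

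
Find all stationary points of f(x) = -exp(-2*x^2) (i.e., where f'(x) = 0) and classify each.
f'(x) = 4*x*exp(-2*x^2)

Solve f'(x) = 0:
  f'(x) = (4*x)·exp(-2*x^2) and exp(-2*x^2) > 0 for every x, so f'(x) = 0 ⇔ 4*x = 0.
  4*x = 0.
  ⇒ x = 0

f''(x) = 4*(1 - 4*x^2)*exp(-2*x^2)
Second-derivative test at each critical point:
  f''(0) = 4 > 0 → local minimum

Critical points: x = 0 (local minimum)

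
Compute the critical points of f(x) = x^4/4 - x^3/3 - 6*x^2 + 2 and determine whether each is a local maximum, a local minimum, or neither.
f'(x) = x*(x^2 - x - 12)

Solve f'(x) = 0:
  Factor: x^3 - x^2 - 12*x = x*(x - 4)*(x + 3) = 0.
  ⇒ x = -3, 0, 4

f''(x) = 3*x^2 - 2*x - 12
Second-derivative test at each critical point:
  f''(-3) = 21 > 0 → local minimum
  f''(0) = -12 < 0 → local maximum
  f''(4) = 28 > 0 → local minimum

Critical points: x = -3 (local minimum); x = 0 (local maximum); x = 4 (local minimum)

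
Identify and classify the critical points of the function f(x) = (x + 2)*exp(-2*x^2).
f'(x) = (-4*x*(x + 2) + 1)*exp(-2*x^2)

Solve f'(x) = 0:
  f'(x) = (-4*x^2 - 8*x + 1)·exp(-2*x^2) and exp(-2*x^2) > 0 for every x, so f'(x) = 0 ⇔ -4*x^2 - 8*x + 1 = 0.
  4*x^2 + 8*x - 1 = 0 has no rational roots; quadratic formula: x = (-8 ± √80)/8.
  ⇒ x = -sqrt(5)/2 - 1 ≈ -2.1180, -1 + sqrt(5)/2 ≈ 0.1180

f''(x) = 4*(4*x^2*(x + 2) - 3*x - 2)*exp(-2*x^2)
Second-derivative test at each critical point:
  f''(-2.1180) = 0.0011 > 0 → local minimum
  f''(0.1180) = -8.6985 < 0 → local maximum

Critical points: x = -sqrt(5)/2 - 1 ≈ -2.1180 (local minimum); x = -1 + sqrt(5)/2 ≈ 0.1180 (local maximum)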